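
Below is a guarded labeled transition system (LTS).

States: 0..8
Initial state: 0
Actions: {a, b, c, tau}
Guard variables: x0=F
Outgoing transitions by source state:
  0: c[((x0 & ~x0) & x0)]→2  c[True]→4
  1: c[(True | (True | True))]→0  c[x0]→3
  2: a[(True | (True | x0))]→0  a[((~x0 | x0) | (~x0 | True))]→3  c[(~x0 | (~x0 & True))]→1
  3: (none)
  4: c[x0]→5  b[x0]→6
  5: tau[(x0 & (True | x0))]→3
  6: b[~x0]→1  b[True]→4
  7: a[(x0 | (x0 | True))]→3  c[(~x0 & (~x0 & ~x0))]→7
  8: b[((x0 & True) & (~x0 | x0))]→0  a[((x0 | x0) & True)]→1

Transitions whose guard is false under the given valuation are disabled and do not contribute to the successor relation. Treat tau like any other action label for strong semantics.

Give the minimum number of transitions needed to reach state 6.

BFS to 6:
  L0 = {0}
  L1 = {4}
6 never appears.

Answer: UNREACHABLE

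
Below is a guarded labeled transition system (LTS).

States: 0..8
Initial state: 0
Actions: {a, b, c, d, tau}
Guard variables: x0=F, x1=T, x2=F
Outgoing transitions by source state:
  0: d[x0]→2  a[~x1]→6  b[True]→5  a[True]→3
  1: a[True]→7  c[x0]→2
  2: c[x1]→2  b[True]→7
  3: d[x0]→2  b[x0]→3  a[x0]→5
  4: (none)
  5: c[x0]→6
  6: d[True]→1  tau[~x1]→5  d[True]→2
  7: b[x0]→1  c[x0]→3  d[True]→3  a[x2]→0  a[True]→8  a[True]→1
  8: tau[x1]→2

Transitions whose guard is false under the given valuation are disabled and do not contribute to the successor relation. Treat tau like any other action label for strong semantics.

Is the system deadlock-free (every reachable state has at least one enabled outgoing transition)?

Answer: DEADLOCK at state 3

Analysis:
Reachable = {0,3,5}
  0: a→3  b→5  [deg 2]
  3: ∅  [deadlock]
  5: ∅  [deadlock]
witness 3: a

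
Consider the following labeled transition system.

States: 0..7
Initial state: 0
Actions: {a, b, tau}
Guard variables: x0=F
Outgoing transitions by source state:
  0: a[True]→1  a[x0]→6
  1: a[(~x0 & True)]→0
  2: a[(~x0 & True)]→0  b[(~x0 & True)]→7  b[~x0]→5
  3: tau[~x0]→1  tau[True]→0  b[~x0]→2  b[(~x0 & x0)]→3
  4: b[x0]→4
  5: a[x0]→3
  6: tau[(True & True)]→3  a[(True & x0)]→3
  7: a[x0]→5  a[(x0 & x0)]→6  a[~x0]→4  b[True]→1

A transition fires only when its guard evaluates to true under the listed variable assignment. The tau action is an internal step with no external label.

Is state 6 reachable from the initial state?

Answer: UNREACHABLE

Analysis:
11 transition(s) survive guard evaluation.
depth 0: {0}
depth 1: {1}  total {0,1}
Reach set: {0,1}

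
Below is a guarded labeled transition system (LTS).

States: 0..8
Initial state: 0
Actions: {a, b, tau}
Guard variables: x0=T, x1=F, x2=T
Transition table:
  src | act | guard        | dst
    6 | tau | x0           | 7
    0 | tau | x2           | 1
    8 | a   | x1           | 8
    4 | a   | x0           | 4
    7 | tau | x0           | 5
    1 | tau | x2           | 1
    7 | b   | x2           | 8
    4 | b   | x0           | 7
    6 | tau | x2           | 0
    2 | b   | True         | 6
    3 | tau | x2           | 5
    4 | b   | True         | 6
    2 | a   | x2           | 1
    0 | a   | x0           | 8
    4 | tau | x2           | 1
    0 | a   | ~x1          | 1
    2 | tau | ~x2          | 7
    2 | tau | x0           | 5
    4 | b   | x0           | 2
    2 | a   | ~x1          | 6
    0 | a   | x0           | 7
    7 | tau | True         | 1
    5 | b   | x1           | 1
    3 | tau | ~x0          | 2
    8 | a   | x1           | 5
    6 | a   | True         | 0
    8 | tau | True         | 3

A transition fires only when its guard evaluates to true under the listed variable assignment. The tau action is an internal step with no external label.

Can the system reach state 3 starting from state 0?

Answer: REACHABLE

Working:
After dropping false guards: 22 live edges.
L0 = {0}
L1 = {1,7,8}  cumulative {0,1,7,8}
L2 = {3,5}  cumulative {0,1,3,5,7,8}
R = {0,1,3,5,7,8}
Path to 3: a·tau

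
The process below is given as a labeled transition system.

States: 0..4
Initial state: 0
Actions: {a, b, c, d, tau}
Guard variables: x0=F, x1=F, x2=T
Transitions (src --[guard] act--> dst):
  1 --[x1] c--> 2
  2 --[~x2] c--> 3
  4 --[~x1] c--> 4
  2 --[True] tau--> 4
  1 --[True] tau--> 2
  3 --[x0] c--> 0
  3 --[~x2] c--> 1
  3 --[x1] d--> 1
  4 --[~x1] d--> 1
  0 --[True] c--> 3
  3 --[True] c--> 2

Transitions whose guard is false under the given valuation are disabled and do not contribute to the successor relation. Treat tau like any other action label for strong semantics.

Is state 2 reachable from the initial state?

Answer: REACHABLE

Trace:
After dropping false guards: 6 live edges.
depth 0: {0}
depth 1: {3}  total {0,3}
depth 2: {2}  total {0,2,3}
depth 3: {4}  total {0,2,3,4}
depth 4: {1}  total {0,1,2,3,4}
R = {0,1,2,3,4}
trace reaching 2: c·c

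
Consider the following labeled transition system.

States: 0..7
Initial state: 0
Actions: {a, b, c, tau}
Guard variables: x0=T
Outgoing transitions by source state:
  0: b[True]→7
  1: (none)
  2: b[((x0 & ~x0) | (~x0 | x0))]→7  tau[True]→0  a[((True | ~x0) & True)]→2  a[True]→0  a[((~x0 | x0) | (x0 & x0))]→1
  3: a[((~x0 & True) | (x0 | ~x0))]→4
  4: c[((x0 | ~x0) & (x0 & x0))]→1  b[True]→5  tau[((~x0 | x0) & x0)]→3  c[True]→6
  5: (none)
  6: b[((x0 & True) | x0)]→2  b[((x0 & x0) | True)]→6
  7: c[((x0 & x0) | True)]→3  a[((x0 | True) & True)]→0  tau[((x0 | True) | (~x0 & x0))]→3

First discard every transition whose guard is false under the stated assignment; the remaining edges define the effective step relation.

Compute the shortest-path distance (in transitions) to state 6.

Answer: 4

Trace:
Layered search for 6:
  depth 0: {0}
  depth 1: {7}
  depth 2: {3}
  depth 3: {4}
  depth 4: {1,5,6}
first hit 6 at d=4 via b·c·a·c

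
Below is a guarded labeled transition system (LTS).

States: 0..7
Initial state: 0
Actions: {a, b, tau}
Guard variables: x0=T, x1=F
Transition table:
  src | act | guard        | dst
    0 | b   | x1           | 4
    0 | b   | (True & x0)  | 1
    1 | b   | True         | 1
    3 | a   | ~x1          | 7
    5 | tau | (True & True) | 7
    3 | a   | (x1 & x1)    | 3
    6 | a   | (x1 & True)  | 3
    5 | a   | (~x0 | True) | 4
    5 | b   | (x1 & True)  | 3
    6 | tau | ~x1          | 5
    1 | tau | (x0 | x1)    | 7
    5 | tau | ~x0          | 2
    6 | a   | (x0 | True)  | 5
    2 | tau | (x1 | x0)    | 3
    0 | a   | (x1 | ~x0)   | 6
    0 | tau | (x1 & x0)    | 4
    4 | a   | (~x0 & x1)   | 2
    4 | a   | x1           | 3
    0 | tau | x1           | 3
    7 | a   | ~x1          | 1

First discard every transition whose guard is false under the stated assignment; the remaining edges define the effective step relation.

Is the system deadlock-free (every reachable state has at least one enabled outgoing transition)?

Reachable = {0,1,7}
  0: b→1  [1 exit(s)]
  1: b→1  tau→7  [2 exit(s)]
  7: a→1  [1 exit(s)]

Answer: DEADLOCK-FREE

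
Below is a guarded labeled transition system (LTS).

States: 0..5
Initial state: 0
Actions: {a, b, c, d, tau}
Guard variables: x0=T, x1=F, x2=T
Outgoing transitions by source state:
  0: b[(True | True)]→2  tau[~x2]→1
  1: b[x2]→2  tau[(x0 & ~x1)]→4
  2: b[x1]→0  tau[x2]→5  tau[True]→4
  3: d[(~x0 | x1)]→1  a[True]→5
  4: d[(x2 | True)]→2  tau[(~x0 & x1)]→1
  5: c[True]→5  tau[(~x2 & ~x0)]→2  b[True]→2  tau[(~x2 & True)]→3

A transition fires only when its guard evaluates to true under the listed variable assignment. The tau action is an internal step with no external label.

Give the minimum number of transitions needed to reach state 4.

Breadth-first toward 4:
  Layer 0: {0}
  Layer 1: {2}
  Layer 2: {4,5}
4 enters at depth 2; path b·tau

Answer: 2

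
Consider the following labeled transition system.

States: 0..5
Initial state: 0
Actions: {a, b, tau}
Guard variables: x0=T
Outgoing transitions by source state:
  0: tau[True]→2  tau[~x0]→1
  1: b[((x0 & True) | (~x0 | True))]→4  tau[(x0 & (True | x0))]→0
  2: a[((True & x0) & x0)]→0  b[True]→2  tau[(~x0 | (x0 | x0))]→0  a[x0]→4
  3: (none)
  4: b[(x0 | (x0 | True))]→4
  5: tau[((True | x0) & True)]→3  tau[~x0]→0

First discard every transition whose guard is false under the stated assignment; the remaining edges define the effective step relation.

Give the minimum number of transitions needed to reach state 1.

Layered search for 1:
  L0 = {0}
  L1 = {2}
  L2 = {4}
1 never appears.

Answer: UNREACHABLE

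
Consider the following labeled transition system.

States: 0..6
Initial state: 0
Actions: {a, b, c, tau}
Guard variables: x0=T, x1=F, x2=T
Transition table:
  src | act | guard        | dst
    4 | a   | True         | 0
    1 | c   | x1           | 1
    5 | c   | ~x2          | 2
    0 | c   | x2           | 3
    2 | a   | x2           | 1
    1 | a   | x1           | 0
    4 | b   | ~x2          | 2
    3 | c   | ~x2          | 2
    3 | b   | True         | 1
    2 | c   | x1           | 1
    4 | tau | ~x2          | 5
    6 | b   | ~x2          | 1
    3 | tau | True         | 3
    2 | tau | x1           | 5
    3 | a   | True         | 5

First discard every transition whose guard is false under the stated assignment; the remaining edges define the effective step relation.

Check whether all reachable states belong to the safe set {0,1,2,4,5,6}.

Answer: INVARIANT VIOLATED at state 3

Working:
Allowed set {0,1,2,4,5,6}
Reach set: {0,1,3,5}
  0: safe
  1: safe
  3: VIOLATES
  5: safe
reach 3 via c — violates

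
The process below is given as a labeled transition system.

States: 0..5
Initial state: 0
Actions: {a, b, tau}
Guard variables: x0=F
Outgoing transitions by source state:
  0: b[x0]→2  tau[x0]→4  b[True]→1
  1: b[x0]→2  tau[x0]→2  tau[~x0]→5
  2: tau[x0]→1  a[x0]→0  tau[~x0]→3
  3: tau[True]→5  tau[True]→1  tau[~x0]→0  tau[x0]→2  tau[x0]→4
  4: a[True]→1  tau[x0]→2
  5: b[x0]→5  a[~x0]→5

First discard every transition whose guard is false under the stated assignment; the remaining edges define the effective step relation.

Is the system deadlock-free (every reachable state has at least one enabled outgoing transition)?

Reachable = {0,1,5}
  0: b→1  [deg 1]
  1: tau→5  [deg 1]
  5: a→5  [deg 1]

Answer: DEADLOCK-FREE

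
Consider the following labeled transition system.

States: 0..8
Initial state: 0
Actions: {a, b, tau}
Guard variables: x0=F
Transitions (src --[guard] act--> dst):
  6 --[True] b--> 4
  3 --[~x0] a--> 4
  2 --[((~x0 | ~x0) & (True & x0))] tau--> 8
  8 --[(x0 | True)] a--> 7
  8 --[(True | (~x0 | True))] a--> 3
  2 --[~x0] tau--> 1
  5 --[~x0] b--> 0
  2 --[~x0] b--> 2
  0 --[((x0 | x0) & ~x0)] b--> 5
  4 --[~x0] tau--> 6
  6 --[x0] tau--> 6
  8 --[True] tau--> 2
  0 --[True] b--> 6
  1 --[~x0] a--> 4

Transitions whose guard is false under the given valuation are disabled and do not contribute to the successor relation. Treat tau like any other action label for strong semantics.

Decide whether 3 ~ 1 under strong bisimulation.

Refine partition for ~:
  round 0: {{0,1,2,3,4,5,6,7,8}}
  round 1: {{0,5,6},{1,3},{2},{4},{7},{8}}
  round 2: {{0,5},{1,3},{2},{4},{6},{7},{8}}
  round 3: {{0},{1,3},{2},{4},{5},{6},{7},{8}}
Fixed point at round 4; 8 class(es).
class of 3: {1,3}; class of 1: {1,3}

Answer: BISIMILAR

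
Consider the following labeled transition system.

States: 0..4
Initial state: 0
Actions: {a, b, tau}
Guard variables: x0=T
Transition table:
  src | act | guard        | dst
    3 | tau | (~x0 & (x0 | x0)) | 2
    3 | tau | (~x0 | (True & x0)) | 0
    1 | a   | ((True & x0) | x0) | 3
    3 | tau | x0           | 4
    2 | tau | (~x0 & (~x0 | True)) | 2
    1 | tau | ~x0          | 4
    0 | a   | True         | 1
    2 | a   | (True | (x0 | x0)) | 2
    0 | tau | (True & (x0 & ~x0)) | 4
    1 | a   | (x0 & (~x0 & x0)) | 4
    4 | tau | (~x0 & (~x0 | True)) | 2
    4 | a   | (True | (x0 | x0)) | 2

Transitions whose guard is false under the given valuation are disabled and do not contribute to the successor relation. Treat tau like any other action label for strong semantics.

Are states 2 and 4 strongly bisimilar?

Refine partition for ~:
  round 0: {{0,1,2,3,4}}
  round 1: {{0,1,2,4},{3}}
  round 2: {{0,2,4},{1},{3}}
  round 3: {{0},{1},{2,4},{3}}
Fixed point at round 4; 4 class(es).
2∈{2,4}, 4∈{2,4}

Answer: BISIMILAR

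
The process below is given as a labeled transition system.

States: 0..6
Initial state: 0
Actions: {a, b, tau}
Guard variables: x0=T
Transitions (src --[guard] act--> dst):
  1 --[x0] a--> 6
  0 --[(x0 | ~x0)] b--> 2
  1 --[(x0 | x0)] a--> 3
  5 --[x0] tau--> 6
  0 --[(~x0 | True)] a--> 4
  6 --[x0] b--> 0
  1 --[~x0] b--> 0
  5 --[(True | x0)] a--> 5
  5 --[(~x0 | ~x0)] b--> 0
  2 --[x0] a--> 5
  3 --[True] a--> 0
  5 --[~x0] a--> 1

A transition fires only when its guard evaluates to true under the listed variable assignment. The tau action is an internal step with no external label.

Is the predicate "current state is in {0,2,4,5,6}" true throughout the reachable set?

Inv-set: {0,2,4,5,6}
R = {0,2,4,5,6}
  0: ✓
  2: ✓
  4: ✓
  5: ✓
  6: ✓

Answer: INVARIANT HOLDS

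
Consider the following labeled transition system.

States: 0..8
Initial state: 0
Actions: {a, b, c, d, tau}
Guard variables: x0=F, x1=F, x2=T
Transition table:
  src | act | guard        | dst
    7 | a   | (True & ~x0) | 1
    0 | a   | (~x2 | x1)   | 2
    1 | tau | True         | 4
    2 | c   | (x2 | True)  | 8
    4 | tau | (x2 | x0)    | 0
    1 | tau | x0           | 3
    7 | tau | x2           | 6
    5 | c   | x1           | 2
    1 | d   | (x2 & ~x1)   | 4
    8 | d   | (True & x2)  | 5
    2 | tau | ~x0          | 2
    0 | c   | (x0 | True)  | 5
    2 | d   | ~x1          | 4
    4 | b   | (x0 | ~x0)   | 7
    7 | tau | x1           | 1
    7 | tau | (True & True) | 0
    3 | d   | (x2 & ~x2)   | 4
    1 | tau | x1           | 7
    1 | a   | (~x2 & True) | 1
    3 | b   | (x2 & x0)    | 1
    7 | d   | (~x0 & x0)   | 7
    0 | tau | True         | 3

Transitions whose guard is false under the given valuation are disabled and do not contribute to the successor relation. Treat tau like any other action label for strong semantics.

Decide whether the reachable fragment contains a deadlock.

Reachable = {0,3,5}
  0: c→5  tau→3  [deg 2]
  3: ∅  [deadlock]
  5: ∅  [deadlock]
Path to 3: tau

Answer: DEADLOCK at state 3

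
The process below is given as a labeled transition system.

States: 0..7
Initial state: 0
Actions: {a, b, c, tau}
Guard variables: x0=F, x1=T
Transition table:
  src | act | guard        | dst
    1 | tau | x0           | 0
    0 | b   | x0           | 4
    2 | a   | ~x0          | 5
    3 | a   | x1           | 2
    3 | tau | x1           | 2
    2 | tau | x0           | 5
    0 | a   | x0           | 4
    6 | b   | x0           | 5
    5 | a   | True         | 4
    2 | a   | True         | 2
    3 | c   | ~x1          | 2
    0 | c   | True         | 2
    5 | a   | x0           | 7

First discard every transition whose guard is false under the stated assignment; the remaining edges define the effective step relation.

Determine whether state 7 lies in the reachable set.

Answer: UNREACHABLE

Analysis:
Guard filter leaves 6 enabled edge(s).
Layer 0: {0}
Layer 1: {2}  total {0,2}
Layer 2: {5}  total {0,2,5}
Layer 3: {4}  total {0,2,4,5}
Reach set: {0,2,4,5}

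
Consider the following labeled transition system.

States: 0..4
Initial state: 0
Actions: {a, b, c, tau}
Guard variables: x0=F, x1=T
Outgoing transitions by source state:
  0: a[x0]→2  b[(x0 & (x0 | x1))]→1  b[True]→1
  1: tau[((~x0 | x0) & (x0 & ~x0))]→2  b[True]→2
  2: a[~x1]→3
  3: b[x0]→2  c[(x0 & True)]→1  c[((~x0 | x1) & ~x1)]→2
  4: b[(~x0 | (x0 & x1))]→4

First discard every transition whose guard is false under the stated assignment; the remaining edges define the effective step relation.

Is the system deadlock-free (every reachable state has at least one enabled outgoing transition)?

Reachable = {0,1,2}
  0: b→1  [1 exit(s)]
  1: b→2  [1 exit(s)]
  2: ∅  [no exit]
trace reaching 2: b·b

Answer: DEADLOCK at state 2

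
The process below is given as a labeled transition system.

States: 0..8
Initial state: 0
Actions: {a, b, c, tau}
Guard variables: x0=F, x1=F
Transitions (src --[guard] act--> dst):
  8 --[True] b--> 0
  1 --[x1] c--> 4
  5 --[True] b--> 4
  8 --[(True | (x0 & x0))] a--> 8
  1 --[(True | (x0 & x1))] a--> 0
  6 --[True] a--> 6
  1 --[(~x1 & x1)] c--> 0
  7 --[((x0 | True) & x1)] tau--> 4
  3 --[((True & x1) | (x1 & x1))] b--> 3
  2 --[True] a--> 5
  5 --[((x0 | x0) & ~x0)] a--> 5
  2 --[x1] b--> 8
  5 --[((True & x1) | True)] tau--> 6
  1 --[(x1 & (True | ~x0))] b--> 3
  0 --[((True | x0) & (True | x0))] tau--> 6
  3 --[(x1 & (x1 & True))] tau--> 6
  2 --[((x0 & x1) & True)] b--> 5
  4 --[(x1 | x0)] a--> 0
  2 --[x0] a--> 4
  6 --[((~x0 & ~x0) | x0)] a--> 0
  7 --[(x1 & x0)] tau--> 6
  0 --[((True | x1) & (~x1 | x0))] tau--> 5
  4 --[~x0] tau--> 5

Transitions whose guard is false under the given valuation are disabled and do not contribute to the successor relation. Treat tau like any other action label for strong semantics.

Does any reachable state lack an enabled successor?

Reachable = {0,4,5,6}
  0: tau→5  tau→6  [2 exit(s)]
  4: tau→5  [1 exit(s)]
  5: b→4  tau→6  [2 exit(s)]
  6: a→0  a→6  [2 exit(s)]

Answer: DEADLOCK-FREE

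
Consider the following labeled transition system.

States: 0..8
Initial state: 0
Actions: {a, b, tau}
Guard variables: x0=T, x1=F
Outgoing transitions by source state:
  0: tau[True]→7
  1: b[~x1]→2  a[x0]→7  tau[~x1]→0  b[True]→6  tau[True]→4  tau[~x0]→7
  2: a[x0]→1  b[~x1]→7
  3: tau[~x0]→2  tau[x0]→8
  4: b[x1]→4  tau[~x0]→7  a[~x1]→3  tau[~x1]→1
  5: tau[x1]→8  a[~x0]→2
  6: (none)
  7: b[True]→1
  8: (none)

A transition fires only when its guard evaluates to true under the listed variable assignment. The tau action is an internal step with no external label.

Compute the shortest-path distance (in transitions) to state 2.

Answer: 3

Trace:
BFS to 2:
  Layer 0: {0}
  Layer 1: {7}
  Layer 2: {1}
  Layer 3: {2,4,6}
first hit 2 at d=3 via tau·b·b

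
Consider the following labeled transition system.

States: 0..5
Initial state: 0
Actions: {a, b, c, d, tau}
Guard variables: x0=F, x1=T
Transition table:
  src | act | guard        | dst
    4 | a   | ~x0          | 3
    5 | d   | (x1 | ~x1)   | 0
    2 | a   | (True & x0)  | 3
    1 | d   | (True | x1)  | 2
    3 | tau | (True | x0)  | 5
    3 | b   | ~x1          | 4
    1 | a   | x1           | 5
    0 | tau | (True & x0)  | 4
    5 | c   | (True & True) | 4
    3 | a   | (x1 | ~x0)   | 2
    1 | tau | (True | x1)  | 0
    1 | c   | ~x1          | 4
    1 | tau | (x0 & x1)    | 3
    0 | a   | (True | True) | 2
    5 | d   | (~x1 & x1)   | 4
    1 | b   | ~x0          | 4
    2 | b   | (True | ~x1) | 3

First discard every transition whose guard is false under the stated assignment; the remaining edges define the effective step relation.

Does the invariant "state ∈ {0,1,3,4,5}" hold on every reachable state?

Answer: INVARIANT VIOLATED at state 2

Trace:
Allowed set {0,1,3,4,5}
Reachable = {0,2,3,4,5}
  0: safe
  2: outside
  3: safe
  4: safe
  5: safe
reach 2 via a — violates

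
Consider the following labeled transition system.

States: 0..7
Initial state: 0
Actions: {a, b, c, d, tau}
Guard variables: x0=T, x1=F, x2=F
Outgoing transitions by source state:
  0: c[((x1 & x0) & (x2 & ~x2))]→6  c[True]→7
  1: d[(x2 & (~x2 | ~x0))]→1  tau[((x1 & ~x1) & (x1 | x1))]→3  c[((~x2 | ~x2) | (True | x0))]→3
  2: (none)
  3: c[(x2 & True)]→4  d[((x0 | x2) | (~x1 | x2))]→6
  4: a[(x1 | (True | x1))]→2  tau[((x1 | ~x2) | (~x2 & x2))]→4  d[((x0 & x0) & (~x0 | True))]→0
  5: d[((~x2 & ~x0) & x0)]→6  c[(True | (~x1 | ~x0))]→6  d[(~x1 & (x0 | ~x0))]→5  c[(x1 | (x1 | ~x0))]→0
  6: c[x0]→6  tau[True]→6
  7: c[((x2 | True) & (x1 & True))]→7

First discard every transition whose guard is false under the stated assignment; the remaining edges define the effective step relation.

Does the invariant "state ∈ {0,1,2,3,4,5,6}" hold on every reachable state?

Inv-set: {0,1,2,3,4,5,6}
R = {0,7}
  0: safe
  7: VIOLATES
witness against invariant: c → 7

Answer: INVARIANT VIOLATED at state 7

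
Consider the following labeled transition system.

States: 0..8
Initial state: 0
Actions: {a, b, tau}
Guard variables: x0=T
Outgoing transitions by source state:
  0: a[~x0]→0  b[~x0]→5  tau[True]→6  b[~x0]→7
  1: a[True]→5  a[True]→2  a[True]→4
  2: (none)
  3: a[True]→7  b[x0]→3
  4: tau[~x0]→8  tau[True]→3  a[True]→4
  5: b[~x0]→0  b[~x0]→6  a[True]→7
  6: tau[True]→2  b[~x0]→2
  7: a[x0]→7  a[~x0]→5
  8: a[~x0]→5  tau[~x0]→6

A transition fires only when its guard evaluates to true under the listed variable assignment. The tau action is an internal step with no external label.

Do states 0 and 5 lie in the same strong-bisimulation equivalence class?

Compute ~ classes (split until stable):
  round 0: {{0,1,2,3,4,5,6,7,8}}
  round 1: {{0,6},{1,5,7},{2,8},{3},{4}}
  round 2: {{0},{1},{2,8},{3},{4},{5,7},{6}}
Fixed point at round 3; 7 class(es).
0∈{0}, 5∈{5,7}

Answer: NOT BISIMILAR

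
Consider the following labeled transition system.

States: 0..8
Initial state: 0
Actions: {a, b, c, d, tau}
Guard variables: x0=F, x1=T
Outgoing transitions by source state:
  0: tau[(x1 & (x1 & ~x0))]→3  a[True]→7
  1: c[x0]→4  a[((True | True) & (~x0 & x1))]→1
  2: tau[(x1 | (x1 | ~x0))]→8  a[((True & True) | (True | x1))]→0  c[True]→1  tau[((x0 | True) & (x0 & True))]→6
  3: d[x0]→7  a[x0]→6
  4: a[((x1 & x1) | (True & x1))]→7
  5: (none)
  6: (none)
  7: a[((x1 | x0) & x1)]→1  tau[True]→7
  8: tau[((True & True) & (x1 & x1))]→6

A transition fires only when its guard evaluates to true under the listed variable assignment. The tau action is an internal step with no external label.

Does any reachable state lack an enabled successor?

Reachable = {0,1,3,7}
  0: a→7  tau→3  [deg 2]
  1: a→1  [deg 1]
  3: ∅  [no exit]
  7: a→1  tau→7  [deg 2]
witness 3: tau

Answer: DEADLOCK at state 3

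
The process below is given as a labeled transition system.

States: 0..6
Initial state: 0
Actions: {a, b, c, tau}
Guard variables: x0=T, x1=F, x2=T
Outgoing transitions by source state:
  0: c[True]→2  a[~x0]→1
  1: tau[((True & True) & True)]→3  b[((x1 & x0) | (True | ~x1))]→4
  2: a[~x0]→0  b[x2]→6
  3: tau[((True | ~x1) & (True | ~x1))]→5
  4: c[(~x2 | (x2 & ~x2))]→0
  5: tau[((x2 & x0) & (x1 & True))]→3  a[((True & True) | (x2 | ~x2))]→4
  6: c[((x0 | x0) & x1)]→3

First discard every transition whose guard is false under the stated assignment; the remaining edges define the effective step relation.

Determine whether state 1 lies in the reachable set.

Answer: UNREACHABLE

Trace:
After dropping false guards: 6 live edges.
Layer 0: {0}
Layer 1: {2}  now seen {0,2}
Layer 2: {6}  now seen {0,2,6}
Reachable = {0,2,6}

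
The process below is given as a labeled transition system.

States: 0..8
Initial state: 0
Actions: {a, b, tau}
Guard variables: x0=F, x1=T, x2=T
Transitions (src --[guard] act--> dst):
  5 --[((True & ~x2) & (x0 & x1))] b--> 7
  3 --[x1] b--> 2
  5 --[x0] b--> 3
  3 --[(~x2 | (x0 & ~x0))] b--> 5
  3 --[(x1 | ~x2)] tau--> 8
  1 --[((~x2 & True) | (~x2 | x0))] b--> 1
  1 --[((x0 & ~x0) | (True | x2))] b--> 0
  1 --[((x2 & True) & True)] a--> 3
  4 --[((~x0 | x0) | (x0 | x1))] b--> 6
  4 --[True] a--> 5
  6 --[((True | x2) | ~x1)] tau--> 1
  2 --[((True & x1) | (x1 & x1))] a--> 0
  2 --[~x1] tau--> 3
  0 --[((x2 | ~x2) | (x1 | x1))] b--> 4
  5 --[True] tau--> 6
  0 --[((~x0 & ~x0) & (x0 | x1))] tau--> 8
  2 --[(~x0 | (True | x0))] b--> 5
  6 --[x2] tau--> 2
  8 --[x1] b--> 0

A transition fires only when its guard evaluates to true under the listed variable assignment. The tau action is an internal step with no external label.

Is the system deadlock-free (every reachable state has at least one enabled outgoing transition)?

Answer: DEADLOCK-FREE

Analysis:
R = {0,1,2,3,4,5,6,8}
  0: b→4  tau→8  [deg 2]
  1: a→3  b→0  [deg 2]
  2: a→0  b→5  [deg 2]
  3: b→2  tau→8  [deg 2]
  4: a→5  b→6  [deg 2]
  5: tau→6  [deg 1]
  6: tau→1  tau→2  [deg 2]
  8: b→0  [deg 1]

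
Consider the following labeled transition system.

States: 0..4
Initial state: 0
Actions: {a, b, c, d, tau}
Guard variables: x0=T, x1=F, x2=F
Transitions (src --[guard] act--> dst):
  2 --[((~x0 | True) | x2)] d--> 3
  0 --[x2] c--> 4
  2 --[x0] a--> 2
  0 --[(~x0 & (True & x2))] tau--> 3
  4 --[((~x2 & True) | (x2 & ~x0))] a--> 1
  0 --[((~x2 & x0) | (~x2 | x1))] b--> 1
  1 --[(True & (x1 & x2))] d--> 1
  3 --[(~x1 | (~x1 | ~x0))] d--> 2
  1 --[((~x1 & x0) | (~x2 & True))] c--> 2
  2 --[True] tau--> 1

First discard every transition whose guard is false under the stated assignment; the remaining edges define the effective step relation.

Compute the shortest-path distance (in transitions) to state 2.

Breadth-first toward 2:
  depth 0: {0}
  depth 1: {1}
  depth 2: {2}
2 enters at depth 2; path b·c

Answer: 2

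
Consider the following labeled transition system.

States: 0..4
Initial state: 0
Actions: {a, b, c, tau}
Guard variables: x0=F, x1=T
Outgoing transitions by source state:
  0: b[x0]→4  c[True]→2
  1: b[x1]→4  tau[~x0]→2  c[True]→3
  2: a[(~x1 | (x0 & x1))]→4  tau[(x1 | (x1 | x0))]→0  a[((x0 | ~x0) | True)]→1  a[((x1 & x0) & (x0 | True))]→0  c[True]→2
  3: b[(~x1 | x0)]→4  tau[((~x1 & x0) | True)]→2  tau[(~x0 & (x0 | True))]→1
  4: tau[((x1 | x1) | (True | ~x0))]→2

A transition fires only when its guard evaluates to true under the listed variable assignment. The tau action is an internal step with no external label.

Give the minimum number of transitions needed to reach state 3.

Answer: 3

Trace:
BFS to 3:
  depth 0: {0}
  depth 1: {2}
  depth 2: {1}
  depth 3: {3,4}
3 enters at depth 3; path c·a·c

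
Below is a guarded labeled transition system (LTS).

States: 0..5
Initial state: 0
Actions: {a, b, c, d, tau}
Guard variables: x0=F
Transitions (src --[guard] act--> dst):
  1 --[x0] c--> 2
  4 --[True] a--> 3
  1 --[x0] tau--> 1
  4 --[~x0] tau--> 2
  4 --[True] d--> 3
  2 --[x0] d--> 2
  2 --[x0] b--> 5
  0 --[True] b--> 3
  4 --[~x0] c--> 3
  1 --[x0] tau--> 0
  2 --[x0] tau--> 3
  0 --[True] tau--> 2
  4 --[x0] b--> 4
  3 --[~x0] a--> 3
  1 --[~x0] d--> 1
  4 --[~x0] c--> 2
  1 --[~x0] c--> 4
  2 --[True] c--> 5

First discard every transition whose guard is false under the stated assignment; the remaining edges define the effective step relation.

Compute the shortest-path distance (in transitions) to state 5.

BFS to 5:
  L0 = {0}
  L1 = {2,3}
  L2 = {5}
depth(5)=2, e.g. tau·c

Answer: 2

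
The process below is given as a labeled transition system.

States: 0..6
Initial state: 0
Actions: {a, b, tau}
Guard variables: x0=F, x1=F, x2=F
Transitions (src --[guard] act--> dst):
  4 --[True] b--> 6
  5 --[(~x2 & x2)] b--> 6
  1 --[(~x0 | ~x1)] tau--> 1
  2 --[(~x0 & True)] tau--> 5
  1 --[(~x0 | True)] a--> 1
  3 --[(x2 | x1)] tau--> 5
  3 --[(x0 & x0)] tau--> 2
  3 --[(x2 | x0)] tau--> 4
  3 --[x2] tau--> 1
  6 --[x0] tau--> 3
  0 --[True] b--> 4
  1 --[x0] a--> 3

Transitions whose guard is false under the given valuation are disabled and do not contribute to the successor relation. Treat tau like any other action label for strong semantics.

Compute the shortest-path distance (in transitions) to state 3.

Breadth-first toward 3:
  Layer 0: {0}
  Layer 1: {4}
  Layer 2: {6}
3 never appears.

Answer: UNREACHABLE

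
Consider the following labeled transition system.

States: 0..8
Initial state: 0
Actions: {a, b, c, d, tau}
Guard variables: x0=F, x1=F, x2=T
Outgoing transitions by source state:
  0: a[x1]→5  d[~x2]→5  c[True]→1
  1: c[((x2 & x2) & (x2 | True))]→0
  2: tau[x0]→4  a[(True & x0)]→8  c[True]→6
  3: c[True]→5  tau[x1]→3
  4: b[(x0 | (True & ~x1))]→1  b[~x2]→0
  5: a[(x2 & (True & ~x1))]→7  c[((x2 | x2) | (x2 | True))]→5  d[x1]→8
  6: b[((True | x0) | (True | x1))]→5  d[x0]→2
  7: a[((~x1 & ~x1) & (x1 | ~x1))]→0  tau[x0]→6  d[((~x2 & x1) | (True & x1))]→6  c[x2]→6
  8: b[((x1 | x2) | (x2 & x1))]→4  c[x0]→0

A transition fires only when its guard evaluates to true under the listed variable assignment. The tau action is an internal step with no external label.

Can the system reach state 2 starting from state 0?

11 transition(s) survive guard evaluation.
L0 = {0}
L1 = {1}  total {0,1}
Reachable = {0,1}

Answer: UNREACHABLE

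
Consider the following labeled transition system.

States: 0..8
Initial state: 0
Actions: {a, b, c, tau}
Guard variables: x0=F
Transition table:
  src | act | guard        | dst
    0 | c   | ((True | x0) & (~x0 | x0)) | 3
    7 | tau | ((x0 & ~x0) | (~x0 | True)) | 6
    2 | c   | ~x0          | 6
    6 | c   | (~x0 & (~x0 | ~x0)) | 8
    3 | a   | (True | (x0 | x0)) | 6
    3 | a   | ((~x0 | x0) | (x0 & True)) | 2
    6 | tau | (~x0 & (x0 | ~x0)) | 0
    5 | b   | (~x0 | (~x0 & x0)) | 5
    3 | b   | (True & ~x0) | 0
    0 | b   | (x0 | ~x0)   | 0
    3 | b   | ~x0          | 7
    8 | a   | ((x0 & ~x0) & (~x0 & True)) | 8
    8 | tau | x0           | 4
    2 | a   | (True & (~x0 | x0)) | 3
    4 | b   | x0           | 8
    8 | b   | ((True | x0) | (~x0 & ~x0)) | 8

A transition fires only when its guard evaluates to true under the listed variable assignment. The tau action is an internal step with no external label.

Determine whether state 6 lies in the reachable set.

After dropping false guards: 13 live edges.
L0 = {0}
L1 = {3}  total {0,3}
L2 = {2,6,7}  total {0,2,3,6,7}
L3 = {8}  total {0,2,3,6,7,8}
R = {0,2,3,6,7,8}
trace reaching 6: c·a

Answer: REACHABLE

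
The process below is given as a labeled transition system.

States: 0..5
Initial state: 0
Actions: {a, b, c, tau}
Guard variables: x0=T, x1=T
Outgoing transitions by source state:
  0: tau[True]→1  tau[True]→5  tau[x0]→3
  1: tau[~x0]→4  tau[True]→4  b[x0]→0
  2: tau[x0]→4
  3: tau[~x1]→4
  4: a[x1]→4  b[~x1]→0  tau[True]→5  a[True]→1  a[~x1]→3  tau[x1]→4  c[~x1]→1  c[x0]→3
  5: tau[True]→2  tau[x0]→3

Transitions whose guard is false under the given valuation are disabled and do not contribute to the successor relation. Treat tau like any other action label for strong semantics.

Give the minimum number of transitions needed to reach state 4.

Layered search for 4:
  Layer 0: {0}
  Layer 1: {1,3,5}
  Layer 2: {2,4}
depth(4)=2, e.g. tau·tau

Answer: 2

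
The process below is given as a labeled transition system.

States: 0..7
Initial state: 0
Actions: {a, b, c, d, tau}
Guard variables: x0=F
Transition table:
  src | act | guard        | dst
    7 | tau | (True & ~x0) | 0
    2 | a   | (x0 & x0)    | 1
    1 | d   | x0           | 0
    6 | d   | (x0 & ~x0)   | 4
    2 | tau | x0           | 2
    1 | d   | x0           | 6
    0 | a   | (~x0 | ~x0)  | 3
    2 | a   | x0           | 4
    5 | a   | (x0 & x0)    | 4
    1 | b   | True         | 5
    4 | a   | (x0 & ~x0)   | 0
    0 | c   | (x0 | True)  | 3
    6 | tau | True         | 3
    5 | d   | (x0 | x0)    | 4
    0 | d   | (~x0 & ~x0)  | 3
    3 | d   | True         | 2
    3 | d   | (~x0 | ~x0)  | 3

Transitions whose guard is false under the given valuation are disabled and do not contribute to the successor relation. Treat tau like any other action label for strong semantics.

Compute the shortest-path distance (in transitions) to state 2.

Answer: 2

Analysis:
Layered search for 2:
  L0 = {0}
  L1 = {3}
  L2 = {2}
2 enters at depth 2; path a·d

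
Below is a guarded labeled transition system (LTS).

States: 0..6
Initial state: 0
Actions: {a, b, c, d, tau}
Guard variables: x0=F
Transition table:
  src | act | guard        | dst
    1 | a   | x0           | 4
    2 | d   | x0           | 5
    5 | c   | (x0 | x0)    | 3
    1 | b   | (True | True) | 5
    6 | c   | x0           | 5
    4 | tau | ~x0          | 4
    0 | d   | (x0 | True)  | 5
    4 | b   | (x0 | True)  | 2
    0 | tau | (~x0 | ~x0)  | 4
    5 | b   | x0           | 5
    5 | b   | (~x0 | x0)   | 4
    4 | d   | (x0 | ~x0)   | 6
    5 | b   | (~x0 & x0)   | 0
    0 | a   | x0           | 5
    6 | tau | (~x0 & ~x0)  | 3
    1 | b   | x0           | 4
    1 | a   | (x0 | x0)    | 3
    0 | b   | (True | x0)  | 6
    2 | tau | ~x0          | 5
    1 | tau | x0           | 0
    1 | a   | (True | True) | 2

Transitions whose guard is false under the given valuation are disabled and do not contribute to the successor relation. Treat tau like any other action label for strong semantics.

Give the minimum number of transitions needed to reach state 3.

Answer: 2

Working:
BFS to 3:
  L0 = {0}
  L1 = {4,5,6}
  L2 = {2,3}
first hit 3 at d=2 via b·tau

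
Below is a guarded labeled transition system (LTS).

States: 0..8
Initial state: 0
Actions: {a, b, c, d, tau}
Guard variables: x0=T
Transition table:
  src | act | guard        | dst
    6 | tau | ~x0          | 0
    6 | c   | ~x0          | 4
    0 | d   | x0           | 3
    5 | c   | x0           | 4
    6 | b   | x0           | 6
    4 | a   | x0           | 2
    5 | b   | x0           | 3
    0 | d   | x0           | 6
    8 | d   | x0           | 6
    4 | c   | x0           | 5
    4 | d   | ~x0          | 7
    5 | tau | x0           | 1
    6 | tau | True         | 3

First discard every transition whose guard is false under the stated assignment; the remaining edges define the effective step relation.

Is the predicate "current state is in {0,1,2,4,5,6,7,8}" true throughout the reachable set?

Safe = {0,1,2,4,5,6,7,8}
Reachable = {0,3,6}
  0: safe
  3: VIOLATES
  6: safe
witness against invariant: d → 3

Answer: INVARIANT VIOLATED at state 3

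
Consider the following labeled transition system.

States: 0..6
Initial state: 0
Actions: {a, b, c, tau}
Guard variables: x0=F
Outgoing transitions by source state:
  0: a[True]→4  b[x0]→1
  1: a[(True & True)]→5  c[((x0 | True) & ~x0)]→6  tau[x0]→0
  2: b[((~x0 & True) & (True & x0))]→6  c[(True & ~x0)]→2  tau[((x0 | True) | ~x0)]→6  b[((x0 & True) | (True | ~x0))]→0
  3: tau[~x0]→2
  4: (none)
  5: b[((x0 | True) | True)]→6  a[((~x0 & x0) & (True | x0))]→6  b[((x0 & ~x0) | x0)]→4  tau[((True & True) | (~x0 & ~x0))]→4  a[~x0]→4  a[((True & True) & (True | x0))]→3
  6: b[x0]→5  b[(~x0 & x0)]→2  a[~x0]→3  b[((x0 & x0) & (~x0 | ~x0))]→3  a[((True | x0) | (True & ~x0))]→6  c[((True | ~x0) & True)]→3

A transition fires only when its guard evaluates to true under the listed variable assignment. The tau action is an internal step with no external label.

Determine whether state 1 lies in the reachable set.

Guard filter leaves 14 enabled edge(s).
Layer 0: {0}
Layer 1: {4}  cumulative {0,4}
Reach set: {0,4}

Answer: UNREACHABLE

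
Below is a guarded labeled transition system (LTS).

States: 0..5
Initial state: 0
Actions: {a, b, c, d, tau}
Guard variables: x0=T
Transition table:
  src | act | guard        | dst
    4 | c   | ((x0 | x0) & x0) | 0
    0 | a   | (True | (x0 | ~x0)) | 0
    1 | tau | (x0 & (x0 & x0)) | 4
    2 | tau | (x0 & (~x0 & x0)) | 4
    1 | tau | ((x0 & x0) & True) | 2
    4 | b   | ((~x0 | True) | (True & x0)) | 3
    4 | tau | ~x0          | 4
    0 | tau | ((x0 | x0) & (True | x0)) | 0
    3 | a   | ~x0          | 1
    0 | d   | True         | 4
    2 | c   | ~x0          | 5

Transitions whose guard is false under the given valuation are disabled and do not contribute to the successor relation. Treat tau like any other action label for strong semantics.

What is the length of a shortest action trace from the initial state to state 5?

Breadth-first toward 5:
  depth 0: {0}
  depth 1: {4}
  depth 2: {3}
5 never appears.

Answer: UNREACHABLE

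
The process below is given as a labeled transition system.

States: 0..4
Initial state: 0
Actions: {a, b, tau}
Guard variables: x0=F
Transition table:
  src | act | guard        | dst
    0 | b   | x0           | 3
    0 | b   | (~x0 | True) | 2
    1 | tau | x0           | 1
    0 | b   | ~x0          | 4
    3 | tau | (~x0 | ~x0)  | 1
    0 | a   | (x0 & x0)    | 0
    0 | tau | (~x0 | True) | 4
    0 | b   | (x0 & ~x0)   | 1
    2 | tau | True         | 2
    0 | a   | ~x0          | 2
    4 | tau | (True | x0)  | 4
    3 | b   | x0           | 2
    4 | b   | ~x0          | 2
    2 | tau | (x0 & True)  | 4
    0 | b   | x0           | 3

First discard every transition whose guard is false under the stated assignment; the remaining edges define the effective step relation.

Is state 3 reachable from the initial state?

8 transition(s) survive guard evaluation.
Layer 0: {0}
Layer 1: {2,4}  total {0,2,4}
Reachable = {0,2,4}

Answer: UNREACHABLE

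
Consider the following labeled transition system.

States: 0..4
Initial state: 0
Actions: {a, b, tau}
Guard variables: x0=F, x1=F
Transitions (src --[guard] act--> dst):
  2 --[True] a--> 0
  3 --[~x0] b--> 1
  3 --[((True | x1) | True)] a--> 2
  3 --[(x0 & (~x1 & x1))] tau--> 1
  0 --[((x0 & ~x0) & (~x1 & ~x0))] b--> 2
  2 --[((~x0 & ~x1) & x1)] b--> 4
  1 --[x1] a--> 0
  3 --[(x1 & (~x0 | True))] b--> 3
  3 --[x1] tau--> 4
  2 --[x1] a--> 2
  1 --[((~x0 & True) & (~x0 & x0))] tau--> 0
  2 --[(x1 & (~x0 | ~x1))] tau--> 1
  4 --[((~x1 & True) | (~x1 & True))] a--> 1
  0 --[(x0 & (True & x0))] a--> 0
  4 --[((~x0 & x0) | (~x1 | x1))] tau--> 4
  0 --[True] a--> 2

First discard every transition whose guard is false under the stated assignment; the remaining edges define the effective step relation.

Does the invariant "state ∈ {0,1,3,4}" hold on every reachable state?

Answer: INVARIANT VIOLATED at state 2

Trace:
Allowed set {0,1,3,4}
Reachable = {0,2}
  0: safe
  2: VIOLATES
counterexample path to 2: a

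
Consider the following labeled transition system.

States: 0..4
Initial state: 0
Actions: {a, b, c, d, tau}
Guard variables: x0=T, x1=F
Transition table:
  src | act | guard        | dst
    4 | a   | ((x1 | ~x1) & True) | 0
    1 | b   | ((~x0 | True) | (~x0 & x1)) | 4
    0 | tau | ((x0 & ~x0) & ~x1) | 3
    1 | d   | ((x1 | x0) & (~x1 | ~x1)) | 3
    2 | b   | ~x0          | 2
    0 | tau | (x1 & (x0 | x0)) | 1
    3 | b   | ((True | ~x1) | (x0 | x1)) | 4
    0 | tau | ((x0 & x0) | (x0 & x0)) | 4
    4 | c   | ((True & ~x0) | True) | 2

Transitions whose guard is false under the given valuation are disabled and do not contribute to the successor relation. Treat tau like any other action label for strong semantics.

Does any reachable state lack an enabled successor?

Answer: DEADLOCK at state 2

Analysis:
Reachable = {0,2,4}
  0: tau→4  [1 out]
  2: ∅  [no exit]
  4: a→0  c→2  [2 out]
witness 2: tau·c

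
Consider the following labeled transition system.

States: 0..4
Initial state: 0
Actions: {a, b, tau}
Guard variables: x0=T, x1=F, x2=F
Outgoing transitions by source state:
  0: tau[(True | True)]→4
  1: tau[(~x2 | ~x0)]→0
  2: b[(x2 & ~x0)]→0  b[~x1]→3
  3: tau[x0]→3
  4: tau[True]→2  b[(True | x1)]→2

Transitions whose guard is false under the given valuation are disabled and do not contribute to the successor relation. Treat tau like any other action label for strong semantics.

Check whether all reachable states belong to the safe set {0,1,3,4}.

Safe = {0,1,3,4}
Reachable = {0,2,3,4}
  0: ✓
  2: ✗ unsafe
  3: ✓
  4: ✓
counterexample path to 2: tau·tau

Answer: INVARIANT VIOLATED at state 2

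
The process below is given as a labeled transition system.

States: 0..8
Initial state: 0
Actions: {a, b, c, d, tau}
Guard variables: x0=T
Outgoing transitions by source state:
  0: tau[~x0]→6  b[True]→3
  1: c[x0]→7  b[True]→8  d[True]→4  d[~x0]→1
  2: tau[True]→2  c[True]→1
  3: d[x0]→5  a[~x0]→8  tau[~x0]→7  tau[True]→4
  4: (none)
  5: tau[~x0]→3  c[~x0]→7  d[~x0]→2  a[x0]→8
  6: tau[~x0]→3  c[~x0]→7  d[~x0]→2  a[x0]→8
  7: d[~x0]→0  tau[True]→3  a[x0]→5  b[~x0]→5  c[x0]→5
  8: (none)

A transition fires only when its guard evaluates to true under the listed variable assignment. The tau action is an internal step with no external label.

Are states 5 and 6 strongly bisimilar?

Bisimulation quotient by refinement:
  π0 = {{0,1,2,3,4,5,6,7,8}}
  π1 = {{0},{1},{2},{3},{4,8},{5,6},{7}}
stable after 2 split(s): 7 block(s)
5∈{5,6}, 6∈{5,6}

Answer: BISIMILAR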